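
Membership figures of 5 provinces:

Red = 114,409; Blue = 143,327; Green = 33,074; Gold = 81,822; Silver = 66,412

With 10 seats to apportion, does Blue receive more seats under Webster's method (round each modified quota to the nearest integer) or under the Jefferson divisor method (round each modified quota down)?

Webster: Red 3, Blue 3, Green 1, Gold 2, Silver 1.
Jefferson: Red 3, Blue 4, Green 0, Gold 2, Silver 1.
Blue gets 3 under Webster and 4 under Jefferson.

Jefferson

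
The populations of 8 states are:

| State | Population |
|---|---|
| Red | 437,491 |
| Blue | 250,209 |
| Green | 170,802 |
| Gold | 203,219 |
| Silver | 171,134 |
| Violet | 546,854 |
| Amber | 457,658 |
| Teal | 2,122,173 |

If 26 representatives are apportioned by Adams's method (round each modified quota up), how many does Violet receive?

3

Standard divisor 4359540/26 ≈ 167674.615; standard quotas: Red 2.609, Blue 1.492, Green 1.019, Gold 1.212, Silver 1.021, Violet 3.261, Amber 2.729, Teal 12.656.
Rounding up gives 3, 2, 2, 2, 2, 4, 3, 13 = 31 seats, so the divisor must be adjusted.
With modified divisor 198100: modified quotas Red 2.208, Blue 1.263, Green 0.862, Gold 1.026, Silver 0.864, Violet 2.760, Amber 2.310, Teal 10.713.
Rounding up: Red 3, Blue 2, Green 1, Gold 2, Silver 1, Violet 3, Amber 3, Teal 11 (total 26).
Violet receives 3.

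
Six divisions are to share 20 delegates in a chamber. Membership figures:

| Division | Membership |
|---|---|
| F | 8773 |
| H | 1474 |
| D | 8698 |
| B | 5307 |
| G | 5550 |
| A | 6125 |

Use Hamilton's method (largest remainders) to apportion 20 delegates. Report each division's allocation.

Total 35927; standard divisor 35927/20 ≈ 1796.35.
Standard quotas: F 4.8838, H 0.8206, D 4.8420, B 2.9543, G 3.0896, A 3.4097.
Lower quotas: F 4, H 0, D 4, B 2, G 3, A 3 (sum 16, leaving 4 seats).
Remainders in descending order: B 0.9543, F 0.8838, D 0.8420, H 0.8206, A 0.4097, G 0.0896.
The surplus seats go to B, F, D, H.

F: 5; H: 1; D: 5; B: 3; G: 3; A: 3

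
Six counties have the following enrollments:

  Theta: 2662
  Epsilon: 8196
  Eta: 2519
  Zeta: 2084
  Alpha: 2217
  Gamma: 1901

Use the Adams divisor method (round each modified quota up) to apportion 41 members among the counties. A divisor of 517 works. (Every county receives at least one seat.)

With modified divisor 517: modified quotas Theta 5.149, Epsilon 15.853, Eta 4.872, Zeta 4.031, Alpha 4.288, Gamma 3.677.
Rounding up: Theta 6, Epsilon 16, Eta 5, Zeta 5, Alpha 5, Gamma 4 (total 41).

Theta 6, Epsilon 16, Eta 5, Zeta 5, Alpha 5, Gamma 4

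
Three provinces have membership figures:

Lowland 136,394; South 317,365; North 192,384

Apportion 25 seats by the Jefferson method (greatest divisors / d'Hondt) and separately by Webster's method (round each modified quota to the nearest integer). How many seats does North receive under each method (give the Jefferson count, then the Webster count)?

Jefferson: Lowland 5, South 13, North 7.
Webster: Lowland 5, South 12, North 8.
North gets 7 under Jefferson and 8 under Webster.

7 and 8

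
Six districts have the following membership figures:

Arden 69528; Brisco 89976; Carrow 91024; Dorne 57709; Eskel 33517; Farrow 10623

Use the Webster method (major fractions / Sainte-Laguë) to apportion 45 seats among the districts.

Standard divisor 352377/45 ≈ 7830.6; standard quotas: Arden 8.879, Brisco 11.490, Carrow 11.624, Dorne 7.370, Eskel 4.280, Farrow 1.357.
Rounding to the nearest integer gives 9, 11, 12, 7, 4, 1 = 44 seats, so the divisor must be adjusted.
With modified divisor 7800: modified quotas Arden 8.914, Brisco 11.535, Carrow 11.670, Dorne 7.399, Eskel 4.297, Farrow 1.362.
Rounding to the nearest integer: Arden 9, Brisco 12, Carrow 12, Dorne 7, Eskel 4, Farrow 1 (total 45).

Arden: 9, Brisco: 12, Carrow: 12, Dorne: 7, Eskel: 4, Farrow: 1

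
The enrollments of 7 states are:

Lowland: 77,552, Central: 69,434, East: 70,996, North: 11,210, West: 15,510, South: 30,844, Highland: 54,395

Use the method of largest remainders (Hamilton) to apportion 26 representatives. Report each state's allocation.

The standard divisor is 329941/26 ≈ 12690.038.
Standard quotas: Lowland 6.1113, Central 5.4715, East 5.5946, North 0.8834, West 1.2222, South 2.4306, Highland 4.2864.
Lower quotas: Lowland 6, Central 5, East 5, North 0, West 1, South 2, Highland 4 (sum 23, leaving 3 seats).
Remainders in descending order: North 0.8834, East 0.5946, Central 0.4715, South 0.4306, Highland 0.2864, West 0.2222, Lowland 0.1113.
Largest remainders: North, East, Central receive the extra seats.

Lowland 6, Central 6, East 6, North 1, West 1, South 2, Highland 4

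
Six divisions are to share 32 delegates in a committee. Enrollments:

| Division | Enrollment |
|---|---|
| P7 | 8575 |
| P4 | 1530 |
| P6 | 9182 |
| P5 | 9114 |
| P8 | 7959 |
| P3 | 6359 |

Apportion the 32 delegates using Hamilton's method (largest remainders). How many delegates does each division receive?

Total 42719; standard divisor 42719/32 ≈ 1334.969.
Standard quotas: P7 6.4234, P4 1.1461, P6 6.8781, P5 6.8271, P8 5.9619, P3 4.7634.
Lower quotas: P7 6, P4 1, P6 6, P5 6, P8 5, P3 4 (sum 28, leaving 4 seats).
Remainders in descending order: P8 0.9619, P6 0.8781, P5 0.8271, P3 0.7634, P7 0.4234, P4 0.1461.
Largest remainders: P8, P6, P5, P3 receive the extra seats.

P7 6, P4 1, P6 7, P5 7, P8 6, P3 5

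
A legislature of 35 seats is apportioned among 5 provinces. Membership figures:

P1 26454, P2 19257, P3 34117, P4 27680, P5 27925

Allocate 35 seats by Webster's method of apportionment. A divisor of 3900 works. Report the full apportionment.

With modified divisor 3900: modified quotas P1 6.783, P2 4.938, P3 8.748, P4 7.097, P5 7.160.
Rounding to the nearest integer: P1 7, P2 5, P3 9, P4 7, P5 7 (total 35).

P1: 7, P2: 5, P3: 9, P4: 7, P5: 7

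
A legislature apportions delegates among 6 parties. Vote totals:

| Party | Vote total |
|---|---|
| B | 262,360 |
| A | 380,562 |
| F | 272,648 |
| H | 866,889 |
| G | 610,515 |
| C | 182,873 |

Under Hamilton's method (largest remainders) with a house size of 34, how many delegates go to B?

Standard divisor: 2575847 ÷ 34 ≈ 75760.206.
Standard quotas: B 3.4630, A 5.0232, F 3.5988, H 11.4425, G 8.0585, C 2.4138.
Lower quotas: B 3, A 5, F 3, H 11, G 8, C 2 (sum 32, leaving 2 seats).
Remainders in descending order: F 0.5988, B 0.4630, H 0.4425, C 0.4138, G 0.0585, A 0.0232.
The surplus seats go to F, B.
B receives 4.

4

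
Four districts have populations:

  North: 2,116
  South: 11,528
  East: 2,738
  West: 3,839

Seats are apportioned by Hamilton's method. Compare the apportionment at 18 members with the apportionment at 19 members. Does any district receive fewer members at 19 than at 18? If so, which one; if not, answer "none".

East

At 18 seats: North 2, South 10, East 3, West 3.
At 19 seats: North 2, South 11, East 2, West 4.
East drops from 3 to 2.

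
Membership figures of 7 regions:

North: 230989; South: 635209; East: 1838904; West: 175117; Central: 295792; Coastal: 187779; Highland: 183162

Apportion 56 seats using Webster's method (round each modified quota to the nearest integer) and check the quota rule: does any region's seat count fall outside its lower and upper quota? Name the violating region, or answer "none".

Standard quotas: North 3.647, South 10.029, East 29.033, West 2.765, Central 4.670, Coastal 2.965, Highland 2.892.
Webster allocation: North 4, South 10, East 28, West 3, Central 5, Coastal 3, Highland 3.
East has quota 29.033 (lower 29, upper 30) but receives 28 — outside the quota interval.

East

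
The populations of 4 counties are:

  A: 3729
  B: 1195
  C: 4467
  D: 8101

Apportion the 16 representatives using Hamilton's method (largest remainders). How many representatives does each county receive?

A 4, B 1, C 4, D 7

The standard divisor is 17492/16 ≈ 1093.25.
Standard quotas: A 3.4109, B 1.0931, C 4.0860, D 7.4100.
Lower quotas: A 3, B 1, C 4, D 7 (sum 15, leaving 1 seat).
Remainders in descending order: A 0.4109, D 0.4100, B 0.0931, C 0.0860.
The surplus seat goes to A.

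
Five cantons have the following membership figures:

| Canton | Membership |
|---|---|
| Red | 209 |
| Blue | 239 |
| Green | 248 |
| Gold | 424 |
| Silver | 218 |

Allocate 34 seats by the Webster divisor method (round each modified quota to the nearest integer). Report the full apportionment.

Standard divisor 1338/34 ≈ 39.353; standard quotas: Red 5.311, Blue 6.073, Green 6.302, Gold 10.774, Silver 5.540.
Rounding to the nearest integer gives Red 5, Blue 6, Green 6, Gold 11, Silver 6 — total 34, matching the house size, so no adjustment is needed.

Red=5, Blue=6, Green=6, Gold=11, Silver=6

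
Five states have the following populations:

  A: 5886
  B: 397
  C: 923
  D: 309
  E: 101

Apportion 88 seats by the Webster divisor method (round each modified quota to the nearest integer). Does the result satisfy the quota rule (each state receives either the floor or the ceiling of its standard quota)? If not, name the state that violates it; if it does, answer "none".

Standard quotas: A 68.011, B 4.587, C 10.665, D 3.570, E 1.167.
Webster allocation: A 67, B 5, C 11, D 4, E 1.
A has quota 68.011 (lower 68, upper 69) but receives 67 — outside the quota interval.

A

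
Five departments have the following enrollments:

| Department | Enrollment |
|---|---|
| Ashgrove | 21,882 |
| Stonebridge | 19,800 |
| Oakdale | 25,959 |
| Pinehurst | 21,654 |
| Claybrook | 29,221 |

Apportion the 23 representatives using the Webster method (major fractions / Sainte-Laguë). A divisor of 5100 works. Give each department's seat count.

Ashgrove 4, Stonebridge 4, Oakdale 5, Pinehurst 4, Claybrook 6

With modified divisor 5100: modified quotas Ashgrove 4.291, Stonebridge 3.882, Oakdale 5.090, Pinehurst 4.246, Claybrook 5.730.
Rounding to the nearest integer: Ashgrove 4, Stonebridge 4, Oakdale 5, Pinehurst 4, Claybrook 6 (total 23).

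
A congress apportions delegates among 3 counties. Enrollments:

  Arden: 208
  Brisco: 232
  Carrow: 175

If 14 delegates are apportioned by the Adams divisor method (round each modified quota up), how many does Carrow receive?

4

Standard divisor 615/14 ≈ 43.929; standard quotas: Arden 4.735, Brisco 5.281, Carrow 3.984.
Rounding up gives 5, 6, 4 = 15 seats, so the divisor must be adjusted.
With modified divisor 50: modified quotas Arden 4.160, Brisco 4.640, Carrow 3.500.
Rounding up: Arden 5, Brisco 5, Carrow 4 (total 14).
Carrow receives 4.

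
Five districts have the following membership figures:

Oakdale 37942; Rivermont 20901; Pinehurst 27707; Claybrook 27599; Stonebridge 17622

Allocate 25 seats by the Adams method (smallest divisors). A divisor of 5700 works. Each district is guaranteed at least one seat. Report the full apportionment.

With modified divisor 5700: modified quotas Oakdale 6.656, Rivermont 3.667, Pinehurst 4.861, Claybrook 4.842, Stonebridge 3.092.
Rounding up: Oakdale 7, Rivermont 4, Pinehurst 5, Claybrook 5, Stonebridge 4 (total 25).

Oakdale 7, Rivermont 4, Pinehurst 5, Claybrook 5, Stonebridge 4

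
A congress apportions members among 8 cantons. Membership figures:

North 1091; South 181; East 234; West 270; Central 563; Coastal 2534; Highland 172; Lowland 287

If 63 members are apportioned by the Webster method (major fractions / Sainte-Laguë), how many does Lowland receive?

3

Standard divisor 5332/63 ≈ 84.635; standard quotas: North 12.891, South 2.139, East 2.765, West 3.190, Central 6.652, Coastal 29.940, Highland 2.032, Lowland 3.391.
Rounding to the nearest integer gives North 13, South 2, East 3, West 3, Central 7, Coastal 30, Highland 2, Lowland 3 — total 63, matching the house size, so no adjustment is needed.
Lowland receives 3.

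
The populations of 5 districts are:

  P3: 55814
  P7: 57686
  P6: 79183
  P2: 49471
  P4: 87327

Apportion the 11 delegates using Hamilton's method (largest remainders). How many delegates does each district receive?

P3 2, P7 2, P6 2, P2 2, P4 3

Total 329481; standard divisor 329481/11 ≈ 29952.818.
Standard quotas: P3 1.8634, P7 1.9259, P6 2.6436, P2 1.6516, P4 2.9155.
Lower quotas: P3 1, P7 1, P6 2, P2 1, P4 2 (sum 7, leaving 4 seats).
Remainders in descending order: P7 0.9259, P4 0.9155, P3 0.8634, P2 0.6516, P6 0.6436.
Largest remainders: P7, P4, P3, P2 receive the extra seats.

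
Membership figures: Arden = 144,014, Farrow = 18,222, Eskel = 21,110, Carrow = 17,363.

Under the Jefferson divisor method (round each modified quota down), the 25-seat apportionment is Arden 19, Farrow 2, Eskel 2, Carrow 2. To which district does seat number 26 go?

Arden

Priority for the next seat is population ÷ (current seats + 1).
Priorities: Arden 7200.700, Farrow 6074.000, Eskel 7036.667, Carrow 5787.667.
Highest priority: Arden.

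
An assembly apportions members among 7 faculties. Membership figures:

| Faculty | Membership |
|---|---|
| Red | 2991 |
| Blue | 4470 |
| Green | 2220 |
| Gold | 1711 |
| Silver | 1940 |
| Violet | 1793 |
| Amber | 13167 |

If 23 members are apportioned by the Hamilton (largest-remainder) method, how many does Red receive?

2

Standard divisor: 28292 ÷ 23 ≈ 1230.087.
Standard quotas: Red 2.4315, Blue 3.6339, Green 1.8048, Gold 1.3910, Silver 1.5771, Violet 1.4576, Amber 10.7041.
Lower quotas: Red 2, Blue 3, Green 1, Gold 1, Silver 1, Violet 1, Amber 10 (sum 19, leaving 4 seats).
Remainders in descending order: Green 0.8048, Amber 0.7041, Blue 0.6339, Silver 0.5771, Violet 0.4576, Red 0.4315, Gold 0.3910.
Largest remainders: Green, Amber, Blue, Silver receive the extra seats.
Red receives 2.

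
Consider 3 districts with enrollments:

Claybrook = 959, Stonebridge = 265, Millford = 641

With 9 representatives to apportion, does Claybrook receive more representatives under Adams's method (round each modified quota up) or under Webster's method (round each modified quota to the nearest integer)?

Webster

Adams: Claybrook 4, Stonebridge 2, Millford 3.
Webster: Claybrook 5, Stonebridge 1, Millford 3.
Claybrook gets 4 under Adams and 5 under Webster.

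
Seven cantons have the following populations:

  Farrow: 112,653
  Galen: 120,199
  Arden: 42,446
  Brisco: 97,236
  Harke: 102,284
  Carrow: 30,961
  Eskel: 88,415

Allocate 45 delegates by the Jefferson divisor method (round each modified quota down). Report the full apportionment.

Standard divisor 594194/45 ≈ 13204.311; standard quotas: Farrow 8.532, Galen 9.103, Arden 3.215, Brisco 7.364, Harke 7.746, Carrow 2.345, Eskel 6.696.
Rounding down gives 8, 9, 3, 7, 7, 2, 6 = 42 seats, so the divisor must be adjusted.
With modified divisor 12300: modified quotas Farrow 9.159, Galen 9.772, Arden 3.451, Brisco 7.905, Harke 8.316, Carrow 2.517, Eskel 7.188.
Rounding down: Farrow 9, Galen 9, Arden 3, Brisco 7, Harke 8, Carrow 2, Eskel 7 (total 45).

Farrow 9, Galen 9, Arden 3, Brisco 7, Harke 8, Carrow 2, Eskel 7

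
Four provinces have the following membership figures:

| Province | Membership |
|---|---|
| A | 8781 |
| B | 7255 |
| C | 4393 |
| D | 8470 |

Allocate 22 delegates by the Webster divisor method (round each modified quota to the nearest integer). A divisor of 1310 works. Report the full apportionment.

A 7, B 6, C 3, D 6

With modified divisor 1310: modified quotas A 6.703, B 5.538, C 3.353, D 6.466.
Rounding to the nearest integer: A 7, B 6, C 3, D 6 (total 22).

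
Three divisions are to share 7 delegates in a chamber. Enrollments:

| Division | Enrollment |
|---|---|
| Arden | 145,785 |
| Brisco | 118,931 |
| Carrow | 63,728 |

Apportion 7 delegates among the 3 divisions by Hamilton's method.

Standard divisor: 328444 ÷ 7 ≈ 46920.571.
Standard quotas: Arden 3.1071, Brisco 2.5347, Carrow 1.3582.
Lower quotas: Arden 3, Brisco 2, Carrow 1 (sum 6, leaving 1 seat).
Remainders in descending order: Brisco 0.5347, Carrow 0.3582, Arden 0.1071.
The surplus seat goes to Brisco.

Arden 3, Brisco 3, Carrow 1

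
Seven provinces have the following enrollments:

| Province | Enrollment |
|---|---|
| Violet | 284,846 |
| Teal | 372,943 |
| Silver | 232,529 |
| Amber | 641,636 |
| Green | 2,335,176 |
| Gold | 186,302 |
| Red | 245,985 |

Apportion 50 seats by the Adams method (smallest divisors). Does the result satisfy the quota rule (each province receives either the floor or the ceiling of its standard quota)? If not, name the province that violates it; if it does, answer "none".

Standard quotas: Violet 3.313, Teal 4.337, Silver 2.704, Amber 7.462, Green 27.157, Gold 2.167, Red 2.861.
Adams allocation: Violet 4, Teal 5, Silver 3, Amber 7, Green 26, Gold 2, Red 3.
Green has quota 27.157 (lower 27, upper 28) but receives 26 — outside the quota interval.

Green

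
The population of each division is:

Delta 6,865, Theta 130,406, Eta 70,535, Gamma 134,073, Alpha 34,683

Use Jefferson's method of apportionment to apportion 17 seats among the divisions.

Delta=0; Theta=6; Eta=3; Gamma=7; Alpha=1

Standard divisor 376562/17 ≈ 22150.706; standard quotas: Delta 0.310, Theta 5.887, Eta 3.184, Gamma 6.053, Alpha 1.566.
Rounding down gives 0, 5, 3, 6, 1 = 15 seats, so the divisor must be adjusted.
With modified divisor 18900: modified quotas Delta 0.363, Theta 6.900, Eta 3.732, Gamma 7.094, Alpha 1.835.
Rounding down: Delta 0, Theta 6, Eta 3, Gamma 7, Alpha 1 (total 17).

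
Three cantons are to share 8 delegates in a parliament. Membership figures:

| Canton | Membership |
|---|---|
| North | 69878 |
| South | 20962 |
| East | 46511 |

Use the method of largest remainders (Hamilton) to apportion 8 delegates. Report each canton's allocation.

Standard divisor: 137351 ÷ 8 ≈ 17168.875.
Standard quotas: North 4.0700, South 1.2209, East 2.7090.
Lower quotas: North 4, South 1, East 2 (sum 7, leaving 1 seat).
Remainders in descending order: East 0.7090, South 0.2209, North 0.0700.
The surplus seat goes to East.

North 4, South 1, East 3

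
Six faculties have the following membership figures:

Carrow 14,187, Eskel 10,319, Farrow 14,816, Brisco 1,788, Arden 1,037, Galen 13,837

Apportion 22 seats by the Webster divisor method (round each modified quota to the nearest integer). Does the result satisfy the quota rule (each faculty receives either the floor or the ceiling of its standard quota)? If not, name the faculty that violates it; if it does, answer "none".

Standard quotas: Carrow 5.575, Eskel 4.055, Farrow 5.822, Brisco 0.703, Arden 0.408, Galen 5.438.
Webster allocation: Carrow 6, Eskel 4, Farrow 6, Brisco 1, Arden 0, Galen 5.
Every allocation lies between the lower and upper quota.

none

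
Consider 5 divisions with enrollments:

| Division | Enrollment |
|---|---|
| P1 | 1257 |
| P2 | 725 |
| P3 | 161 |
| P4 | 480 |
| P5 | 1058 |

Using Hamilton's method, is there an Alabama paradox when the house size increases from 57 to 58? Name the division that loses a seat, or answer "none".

At 57 seats: P1 20, P2 11, P3 3, P4 7, P5 16.
At 58 seats: P1 20, P2 11, P3 2, P4 8, P5 17.
P3 drops from 3 to 2.

P3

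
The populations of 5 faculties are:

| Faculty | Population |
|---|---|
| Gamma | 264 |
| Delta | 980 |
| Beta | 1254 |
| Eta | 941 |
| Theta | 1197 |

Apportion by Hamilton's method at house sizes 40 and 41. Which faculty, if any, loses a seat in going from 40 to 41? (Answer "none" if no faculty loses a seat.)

At 40 seats: Gamma 2, Delta 9, Beta 11, Eta 8, Theta 10.
At 41 seats: Gamma 2, Delta 9, Beta 11, Eta 8, Theta 11.
No faculty's allocation decreased.

none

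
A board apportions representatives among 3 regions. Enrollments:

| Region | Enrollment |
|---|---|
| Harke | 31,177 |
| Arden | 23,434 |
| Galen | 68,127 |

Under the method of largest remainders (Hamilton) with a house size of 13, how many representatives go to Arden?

3

Total 122738; standard divisor 122738/13 ≈ 9441.385.
Standard quotas: Harke 3.3022, Arden 2.4821, Galen 7.2158.
Lower quotas: Harke 3, Arden 2, Galen 7 (sum 12, leaving 1 seat).
Remainders in descending order: Arden 0.4821, Harke 0.3022, Galen 0.2158.
The surplus seat goes to Arden.
Arden receives 3.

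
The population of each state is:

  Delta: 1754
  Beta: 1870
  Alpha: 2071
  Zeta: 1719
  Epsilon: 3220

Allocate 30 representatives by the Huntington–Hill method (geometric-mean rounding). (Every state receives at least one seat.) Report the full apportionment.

With divisor 360: modified quotas Delta 4.872, Beta 5.194, Alpha 5.753, Zeta 4.775, Epsilon 8.944.
Geometric-mean thresholds: Delta √(4·5)=4.472, Beta √(5·6)=5.477, Alpha √(5·6)=5.477, Zeta √(4·5)=4.472, Epsilon √(8·9)=8.485.
Each quota rounded against its threshold gives Delta 5, Beta 5, Alpha 6, Zeta 5, Epsilon 9 (total 30).

Delta: 5, Beta: 5, Alpha: 6, Zeta: 5, Epsilon: 9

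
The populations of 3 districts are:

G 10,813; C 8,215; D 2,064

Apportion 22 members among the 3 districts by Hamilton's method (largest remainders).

G 11, C 9, D 2

The standard divisor is 21092/22 ≈ 958.727.
Standard quotas: G 11.2785, C 8.5687, D 2.1529.
Lower quotas: G 11, C 8, D 2 (sum 21, leaving 1 seat).
Remainders in descending order: C 0.5687, G 0.2785, D 0.1529.
The surplus seat goes to C.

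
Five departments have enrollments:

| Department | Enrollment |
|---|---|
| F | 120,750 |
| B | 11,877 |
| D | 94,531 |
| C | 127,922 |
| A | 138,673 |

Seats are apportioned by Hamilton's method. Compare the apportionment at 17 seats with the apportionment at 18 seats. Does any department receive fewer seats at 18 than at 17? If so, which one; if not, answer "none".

B

At 17 seats: F 4, B 1, D 3, C 4, A 5.
At 18 seats: F 4, B 0, D 4, C 5, A 5.
B drops from 1 to 0.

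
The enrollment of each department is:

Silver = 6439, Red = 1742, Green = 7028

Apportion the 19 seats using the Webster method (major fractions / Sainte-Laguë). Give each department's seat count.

Silver: 8; Red: 2; Green: 9

Standard divisor 15209/19 ≈ 800.474; standard quotas: Silver 8.044, Red 2.176, Green 8.780.
Rounding to the nearest integer gives Silver 8, Red 2, Green 9 — total 19, matching the house size, so no adjustment is needed.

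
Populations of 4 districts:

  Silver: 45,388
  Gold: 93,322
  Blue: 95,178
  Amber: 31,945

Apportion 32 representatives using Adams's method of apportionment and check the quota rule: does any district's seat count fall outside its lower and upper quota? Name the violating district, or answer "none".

Standard quotas: Silver 5.464, Gold 11.234, Blue 11.457, Amber 3.845.
Adams allocation: Silver 6, Gold 11, Blue 11, Amber 4.
Every allocation lies between the lower and upper quota.

none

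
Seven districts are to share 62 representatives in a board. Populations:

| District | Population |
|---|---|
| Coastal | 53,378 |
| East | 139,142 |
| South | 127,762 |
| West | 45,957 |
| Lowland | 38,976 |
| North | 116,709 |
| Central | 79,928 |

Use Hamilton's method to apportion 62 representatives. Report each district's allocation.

Coastal: 6; East: 14; South: 13; West: 5; Lowland: 4; North: 12; Central: 8

The standard divisor is 601852/62 ≈ 9707.29.
Standard quotas: Coastal 5.4988, East 14.3338, South 13.1614, West 4.7343, Lowland 4.0151, North 12.0228, Central 8.2338.
Lower quotas: Coastal 5, East 14, South 13, West 4, Lowland 4, North 12, Central 8 (sum 60, leaving 2 seats).
Remainders in descending order: West 0.7343, Coastal 0.4988, East 0.3338, Central 0.2338, South 0.1614, North 0.0228, Lowland 0.0151.
Largest remainders: West, Coastal receive the extra seats.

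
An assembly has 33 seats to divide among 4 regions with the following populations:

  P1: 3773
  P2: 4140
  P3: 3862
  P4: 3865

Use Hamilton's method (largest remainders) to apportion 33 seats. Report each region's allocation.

Total 15640; standard divisor 15640/33 ≈ 473.939.
Standard quotas: P1 7.961, P2 8.735, P3 8.149, P4 8.155.
Lower quotas: P1 7, P2 8, P3 8, P4 8 (sum 31, leaving 2 seats).
Remainders in descending order: P1 0.961, P2 0.735, P4 0.155, P3 0.149.
The surplus seats go to P1, P2.

P1=8, P2=9, P3=8, P4=8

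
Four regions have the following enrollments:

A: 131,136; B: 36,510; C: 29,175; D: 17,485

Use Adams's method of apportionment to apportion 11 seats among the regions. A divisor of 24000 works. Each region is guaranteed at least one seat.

With modified divisor 24000: modified quotas A 5.464, B 1.521, C 1.216, D 0.729.
Rounding up: A 6, B 2, C 2, D 1 (total 11).

A 6, B 2, C 2, D 1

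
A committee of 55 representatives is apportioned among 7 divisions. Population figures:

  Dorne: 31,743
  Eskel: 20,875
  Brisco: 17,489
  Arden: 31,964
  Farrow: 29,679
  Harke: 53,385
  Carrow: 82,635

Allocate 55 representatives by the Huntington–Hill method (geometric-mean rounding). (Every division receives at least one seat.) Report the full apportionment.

With divisor 4915: modified quotas Dorne 6.458, Eskel 4.247, Brisco 3.558, Arden 6.503, Farrow 6.038, Harke 10.862, Carrow 16.813.
Geometric-mean thresholds: Dorne √(6·7)=6.481, Eskel √(4·5)=4.472, Brisco √(3·4)=3.464, Arden √(6·7)=6.481, Farrow √(6·7)=6.481, Harke √(10·11)=10.488, Carrow √(16·17)=16.492.
Each quota rounded against its threshold gives Dorne 6, Eskel 4, Brisco 4, Arden 7, Farrow 6, Harke 11, Carrow 17 (total 55).

Dorne=6, Eskel=4, Brisco=4, Arden=7, Farrow=6, Harke=11, Carrow=17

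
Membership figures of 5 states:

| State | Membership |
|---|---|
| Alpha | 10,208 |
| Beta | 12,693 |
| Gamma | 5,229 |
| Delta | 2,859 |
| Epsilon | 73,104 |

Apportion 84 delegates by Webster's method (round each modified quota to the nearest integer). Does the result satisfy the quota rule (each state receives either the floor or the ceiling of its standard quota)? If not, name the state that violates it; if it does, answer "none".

Epsilon

Standard quotas: Alpha 8.238, Beta 10.243, Gamma 4.220, Delta 2.307, Epsilon 58.993.
Webster allocation: Alpha 8, Beta 10, Gamma 4, Delta 2, Epsilon 60.
Epsilon has quota 58.993 (lower 58, upper 59) but receives 60 — outside the quota interval.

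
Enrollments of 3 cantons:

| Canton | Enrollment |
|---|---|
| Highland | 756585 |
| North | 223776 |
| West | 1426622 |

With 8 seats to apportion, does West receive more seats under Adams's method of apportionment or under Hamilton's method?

Adams: Highland 3, North 1, West 4.
Hamilton: Highland 2, North 1, West 5.
West gets 4 under Adams and 5 under Hamilton.

Hamilton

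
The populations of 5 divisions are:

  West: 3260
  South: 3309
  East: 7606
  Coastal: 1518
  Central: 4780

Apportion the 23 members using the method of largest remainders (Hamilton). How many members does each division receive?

West 4; South 4; East 8; Coastal 2; Central 5

The standard divisor is 20473/23 ≈ 890.13.
Standard quotas: West 3.6624, South 3.7174, East 8.5448, Coastal 1.7054, Central 5.3700.
Lower quotas: West 3, South 3, East 8, Coastal 1, Central 5 (sum 20, leaving 3 seats).
Remainders in descending order: South 0.7174, Coastal 0.7054, West 0.6624, East 0.5448, Central 0.3700.
Largest remainders: South, Coastal, West receive the extra seats.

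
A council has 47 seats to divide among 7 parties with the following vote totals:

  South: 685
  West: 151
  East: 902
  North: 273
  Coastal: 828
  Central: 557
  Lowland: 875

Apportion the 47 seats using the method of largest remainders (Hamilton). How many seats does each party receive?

South: 7, West: 2, East: 10, North: 3, Coastal: 9, Central: 6, Lowland: 10

The standard divisor is 4271/47 ≈ 90.872.
Standard quotas: South 7.538, West 1.662, East 9.926, North 3.004, Coastal 9.112, Central 6.129, Lowland 9.629.
Lower quotas: South 7, West 1, East 9, North 3, Coastal 9, Central 6, Lowland 9 (sum 44, leaving 3 seats).
Remainders in descending order: East 0.926, West 0.662, Lowland 0.629, South 0.538, Central 0.129, Coastal 0.112, North 0.004.
The surplus seats go to East, West, Lowland.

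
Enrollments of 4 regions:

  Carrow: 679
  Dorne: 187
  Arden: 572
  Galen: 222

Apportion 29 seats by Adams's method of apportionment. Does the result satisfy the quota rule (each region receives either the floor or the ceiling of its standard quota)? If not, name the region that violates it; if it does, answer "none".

none

Standard quotas: Carrow 11.862, Dorne 3.267, Arden 9.993, Galen 3.878.
Adams allocation: Carrow 11, Dorne 4, Arden 10, Galen 4.
Every allocation lies between the lower and upper quota.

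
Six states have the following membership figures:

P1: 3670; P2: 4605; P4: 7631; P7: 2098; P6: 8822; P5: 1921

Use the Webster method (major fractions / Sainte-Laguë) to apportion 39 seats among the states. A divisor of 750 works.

P1 5, P2 6, P4 10, P7 3, P6 12, P5 3

With modified divisor 750: modified quotas P1 4.893, P2 6.140, P4 10.175, P7 2.797, P6 11.763, P5 2.561.
Rounding to the nearest integer: P1 5, P2 6, P4 10, P7 3, P6 12, P5 3 (total 39).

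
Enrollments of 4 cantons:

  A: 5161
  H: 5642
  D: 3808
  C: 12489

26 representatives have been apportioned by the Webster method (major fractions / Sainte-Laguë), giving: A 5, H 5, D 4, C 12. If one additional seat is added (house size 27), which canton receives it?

H

Priority for the next seat is population ÷ (current seats + 0.5).
Priorities: A 938.364, H 1025.818, D 846.222, C 999.120.
Highest priority: H.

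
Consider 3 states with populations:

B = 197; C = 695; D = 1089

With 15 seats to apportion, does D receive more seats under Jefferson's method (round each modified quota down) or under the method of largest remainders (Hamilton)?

Jefferson: B 1, C 5, D 9.
Hamilton: B 2, C 5, D 8.
D gets 9 under Jefferson and 8 under Hamilton.

Jefferson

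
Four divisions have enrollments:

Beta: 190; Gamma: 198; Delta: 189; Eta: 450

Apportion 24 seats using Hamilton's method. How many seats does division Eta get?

11

The standard divisor is 1027/24 ≈ 42.792.
Standard quotas: Beta 4.440, Gamma 4.627, Delta 4.417, Eta 10.516.
Lower quotas: Beta 4, Gamma 4, Delta 4, Eta 10 (sum 22, leaving 2 seats).
Remainders in descending order: Gamma 0.627, Eta 0.516, Beta 0.440, Delta 0.417.
Largest remainders: Gamma, Eta receive the extra seats.
Eta receives 11.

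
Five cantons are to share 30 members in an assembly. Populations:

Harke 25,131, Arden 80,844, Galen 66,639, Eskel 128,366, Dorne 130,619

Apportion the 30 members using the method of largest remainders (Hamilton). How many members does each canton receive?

Standard divisor: 431599 ÷ 30 ≈ 14386.633.
Standard quotas: Harke 1.7468, Arden 5.6194, Galen 4.6320, Eskel 8.9226, Dorne 9.0792.
Lower quotas: Harke 1, Arden 5, Galen 4, Eskel 8, Dorne 9 (sum 27, leaving 3 seats).
Remainders in descending order: Eskel 0.9226, Harke 0.7468, Galen 0.6320, Arden 0.6194, Dorne 0.0792.
Largest remainders: Eskel, Harke, Galen receive the extra seats.

Harke: 2, Arden: 5, Galen: 5, Eskel: 9, Dorne: 9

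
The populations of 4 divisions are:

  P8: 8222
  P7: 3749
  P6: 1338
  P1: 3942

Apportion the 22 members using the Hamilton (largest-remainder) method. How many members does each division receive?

P8 10; P7 5; P6 2; P1 5

Standard divisor: 17251 ÷ 22 ≈ 784.136.
Standard quotas: P8 10.4854, P7 4.7811, P6 1.7063, P1 5.0272.
Lower quotas: P8 10, P7 4, P6 1, P1 5 (sum 20, leaving 2 seats).
Remainders in descending order: P7 0.7811, P6 0.7063, P8 0.4854, P1 0.0272.
The surplus seats go to P7, P6.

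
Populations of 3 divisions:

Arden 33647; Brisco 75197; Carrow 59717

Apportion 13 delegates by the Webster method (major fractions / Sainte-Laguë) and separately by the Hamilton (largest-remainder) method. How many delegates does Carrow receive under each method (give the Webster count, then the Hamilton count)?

4 and 5

Webster: Arden 3, Brisco 6, Carrow 4.
Hamilton: Arden 2, Brisco 6, Carrow 5.
Carrow gets 4 under Webster and 5 under Hamilton.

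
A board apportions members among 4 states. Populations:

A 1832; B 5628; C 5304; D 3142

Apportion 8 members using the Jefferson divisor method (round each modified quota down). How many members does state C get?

Standard divisor 15906/8 ≈ 1988.25; standard quotas: A 0.921, B 2.831, C 2.668, D 1.580.
Rounding down gives 0, 2, 2, 1 = 5 seats, so the divisor must be adjusted.
With modified divisor 1700: modified quotas A 1.078, B 3.311, C 3.120, D 1.848.
Rounding down: A 1, B 3, C 3, D 1 (total 8).
C receives 3.

3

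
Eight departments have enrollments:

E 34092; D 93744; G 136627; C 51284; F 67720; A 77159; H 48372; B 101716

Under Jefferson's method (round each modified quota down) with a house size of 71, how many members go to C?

6

Standard divisor 610714/71 ≈ 8601.606; standard quotas: E 3.963, D 10.898, G 15.884, C 5.962, F 7.873, A 8.970, H 5.624, B 11.825.
Rounding down gives 3, 10, 15, 5, 7, 8, 5, 11 = 64 seats, so the divisor must be adjusted.
With modified divisor 8300: modified quotas E 4.107, D 11.294, G 16.461, C 6.179, F 8.159, A 9.296, H 5.828, B 12.255.
Rounding down: E 4, D 11, G 16, C 6, F 8, A 9, H 5, B 12 (total 71).
C receives 6.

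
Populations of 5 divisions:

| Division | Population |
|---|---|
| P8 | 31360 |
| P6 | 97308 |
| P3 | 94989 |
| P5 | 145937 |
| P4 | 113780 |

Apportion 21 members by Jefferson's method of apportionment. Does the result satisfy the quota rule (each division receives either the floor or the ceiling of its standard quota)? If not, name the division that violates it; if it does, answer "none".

none

Standard quotas: P8 1.362, P6 4.228, P3 4.127, P5 6.340, P4 4.943.
Jefferson allocation: P8 1, P6 4, P3 4, P5 7, P4 5.
Every allocation lies between the lower and upper quota.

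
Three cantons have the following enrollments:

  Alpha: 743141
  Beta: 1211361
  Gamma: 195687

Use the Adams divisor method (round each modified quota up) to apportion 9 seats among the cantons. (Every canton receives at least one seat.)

Alpha 3, Beta 5, Gamma 1

Standard divisor 2150189/9 ≈ 238909.889; standard quotas: Alpha 3.111, Beta 5.070, Gamma 0.819.
Rounding up gives 4, 6, 1 = 11 seats, so the divisor must be adjusted.
With modified divisor 275300: modified quotas Alpha 2.699, Beta 4.400, Gamma 0.711.
Rounding up: Alpha 3, Beta 5, Gamma 1 (total 9).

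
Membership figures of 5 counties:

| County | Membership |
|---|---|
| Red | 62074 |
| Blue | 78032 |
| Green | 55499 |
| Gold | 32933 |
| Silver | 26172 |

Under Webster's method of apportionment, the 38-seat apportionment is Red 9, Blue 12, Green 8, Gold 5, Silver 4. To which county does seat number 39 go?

Red

Priority for the next seat is population ÷ (current seats + 0.5).
Priorities: Red 6534.105, Blue 6242.560, Green 6529.294, Gold 5987.818, Silver 5816.000.
Highest priority: Red.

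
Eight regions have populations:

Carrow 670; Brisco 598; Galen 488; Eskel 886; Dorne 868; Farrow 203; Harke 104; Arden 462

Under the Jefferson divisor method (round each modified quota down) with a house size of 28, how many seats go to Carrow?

5

Standard divisor 4279/28 ≈ 152.821; standard quotas: Carrow 4.384, Brisco 3.913, Galen 3.193, Eskel 5.798, Dorne 5.680, Farrow 1.328, Harke 0.681, Arden 3.023.
Rounding down gives 4, 3, 3, 5, 5, 1, 0, 3 = 24 seats, so the divisor must be adjusted.
With modified divisor 130: modified quotas Carrow 5.154, Brisco 4.600, Galen 3.754, Eskel 6.815, Dorne 6.677, Farrow 1.562, Harke 0.800, Arden 3.554.
Rounding down: Carrow 5, Brisco 4, Galen 3, Eskel 6, Dorne 6, Farrow 1, Harke 0, Arden 3 (total 28).
Carrow receives 5.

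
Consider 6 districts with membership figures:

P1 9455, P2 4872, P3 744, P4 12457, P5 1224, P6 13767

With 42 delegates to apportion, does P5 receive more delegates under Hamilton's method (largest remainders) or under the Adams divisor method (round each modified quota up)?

Adams

Hamilton: P1 9, P2 5, P3 1, P4 12, P5 1, P6 14.
Adams: P1 9, P2 5, P3 1, P4 12, P5 2, P6 13.
P5 gets 1 under Hamilton and 2 under Adams.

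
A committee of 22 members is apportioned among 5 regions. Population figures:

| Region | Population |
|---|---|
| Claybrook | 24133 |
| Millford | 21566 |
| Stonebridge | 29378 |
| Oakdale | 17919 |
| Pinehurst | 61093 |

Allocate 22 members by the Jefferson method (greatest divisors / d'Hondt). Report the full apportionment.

Claybrook: 3, Millford: 3, Stonebridge: 4, Oakdale: 2, Pinehurst: 10

Standard divisor 154089/22 ≈ 7004.045; standard quotas: Claybrook 3.446, Millford 3.079, Stonebridge 4.194, Oakdale 2.558, Pinehurst 8.723.
Rounding down gives 3, 3, 4, 2, 8 = 20 seats, so the divisor must be adjusted.
With modified divisor 6070: modified quotas Claybrook 3.976, Millford 3.553, Stonebridge 4.840, Oakdale 2.952, Pinehurst 10.065.
Rounding down: Claybrook 3, Millford 3, Stonebridge 4, Oakdale 2, Pinehurst 10 (total 22).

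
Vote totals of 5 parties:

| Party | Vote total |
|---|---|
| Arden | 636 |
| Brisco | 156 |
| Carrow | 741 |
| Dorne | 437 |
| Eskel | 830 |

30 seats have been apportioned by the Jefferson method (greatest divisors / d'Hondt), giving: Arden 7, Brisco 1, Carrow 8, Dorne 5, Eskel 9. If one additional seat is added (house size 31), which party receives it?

Eskel

Priority for the next seat is population ÷ (current seats + 1).
Priorities: Arden 79.500, Brisco 78.000, Carrow 82.333, Dorne 72.833, Eskel 83.000.
Highest priority: Eskel.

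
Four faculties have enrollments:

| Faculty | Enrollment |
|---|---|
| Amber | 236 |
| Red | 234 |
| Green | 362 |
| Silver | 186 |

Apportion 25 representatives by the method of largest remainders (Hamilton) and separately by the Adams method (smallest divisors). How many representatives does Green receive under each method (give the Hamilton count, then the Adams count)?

Hamilton: Amber 6, Red 6, Green 9, Silver 4.
Adams: Amber 6, Red 6, Green 8, Silver 5.
Green gets 9 under Hamilton and 8 under Adams.

9 and 8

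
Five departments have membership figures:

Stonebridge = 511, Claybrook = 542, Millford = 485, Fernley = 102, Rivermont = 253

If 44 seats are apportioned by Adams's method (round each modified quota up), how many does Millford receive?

11

Standard divisor 1893/44 ≈ 43.023; standard quotas: Stonebridge 11.877, Claybrook 12.598, Millford 11.273, Fernley 2.371, Rivermont 5.881.
Rounding up gives 12, 13, 12, 3, 6 = 46 seats, so the divisor must be adjusted.
With modified divisor 46: modified quotas Stonebridge 11.109, Claybrook 11.783, Millford 10.543, Fernley 2.217, Rivermont 5.500.
Rounding up: Stonebridge 12, Claybrook 12, Millford 11, Fernley 3, Rivermont 6 (total 44).
Millford receives 11.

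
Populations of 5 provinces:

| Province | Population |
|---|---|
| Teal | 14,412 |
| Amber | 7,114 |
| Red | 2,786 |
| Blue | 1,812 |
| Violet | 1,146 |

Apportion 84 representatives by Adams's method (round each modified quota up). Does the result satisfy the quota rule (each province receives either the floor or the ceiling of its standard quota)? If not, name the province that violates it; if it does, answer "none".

Standard quotas: Teal 44.393, Amber 21.913, Red 8.582, Blue 5.582, Violet 3.530.
Adams allocation: Teal 43, Amber 22, Red 9, Blue 6, Violet 4.
Teal has quota 44.393 (lower 44, upper 45) but receives 43 — outside the quota interval.

Teal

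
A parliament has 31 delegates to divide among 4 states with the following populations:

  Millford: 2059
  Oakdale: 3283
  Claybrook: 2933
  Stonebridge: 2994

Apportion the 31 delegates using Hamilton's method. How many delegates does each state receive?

Millford 6, Oakdale 9, Claybrook 8, Stonebridge 8

Total 11269; standard divisor 11269/31 ≈ 363.516.
Standard quotas: Millford 5.664, Oakdale 9.031, Claybrook 8.068, Stonebridge 8.236.
Lower quotas: Millford 5, Oakdale 9, Claybrook 8, Stonebridge 8 (sum 30, leaving 1 seat).
Remainders in descending order: Millford 0.664, Stonebridge 0.236, Claybrook 0.068, Oakdale 0.031.
The surplus seat goes to Millford.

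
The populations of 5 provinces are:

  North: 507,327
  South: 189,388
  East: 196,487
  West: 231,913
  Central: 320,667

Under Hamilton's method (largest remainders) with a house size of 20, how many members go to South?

3

Standard divisor: 1445782 ÷ 20 ≈ 72289.1.
Standard quotas: North 7.0180, South 2.6199, East 2.7181, West 3.2081, Central 4.4359.
Lower quotas: North 7, South 2, East 2, West 3, Central 4 (sum 18, leaving 2 seats).
Remainders in descending order: East 0.7181, South 0.6199, Central 0.4359, West 0.2081, North 0.0180.
The surplus seats go to East, South.
South receives 3.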